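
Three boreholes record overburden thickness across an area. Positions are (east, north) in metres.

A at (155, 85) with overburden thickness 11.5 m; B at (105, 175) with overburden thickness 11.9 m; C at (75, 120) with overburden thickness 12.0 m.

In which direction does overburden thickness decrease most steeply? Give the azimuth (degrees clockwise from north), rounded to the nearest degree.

103°

Differences from A: to B (Δx, Δy, Δh) = (-50, 90, +0.4); to C = (-80, 35, +0.5).
Determinant of the coordinate differences = (-50)·35 − (-80)·90 = 5450.
∂d/∂x = [(+0.4)·35 − (+0.5)·90] / 5450 = -0.005688
∂d/∂y = [(-50)·(+0.5) − (-80)·(+0.4)] / 5450 = +0.001284
Steepest decrease is along −∇f: components (+0.005688 E, -0.001284 N).
Azimuth = atan2(+0.005688, -0.001284) = 102.7° ≈ 103°.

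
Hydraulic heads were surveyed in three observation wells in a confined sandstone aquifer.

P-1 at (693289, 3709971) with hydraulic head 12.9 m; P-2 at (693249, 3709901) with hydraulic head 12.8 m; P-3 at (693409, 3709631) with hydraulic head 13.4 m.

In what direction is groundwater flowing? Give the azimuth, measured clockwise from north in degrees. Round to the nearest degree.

Differences from P-1: to P-2 (Δx, Δy, Δh) = (-40, -70, -0.1); to P-3 = (120, -340, +0.5).
Determinant of the coordinate differences = (-40)·(-340) − 120·(-70) = 22000.
∂h/∂x = [(-0.1)·(-340) − (+0.5)·(-70)] / 22000 = +0.003136
∂h/∂y = [(-40)·(+0.5) − 120·(-0.1)] / 22000 = -0.0003636
Flow direction (−∇h) has components (-0.003136 E, +0.0003636 N).
Azimuth = atan2(E, N) = atan2(-0.003136, +0.0003636) = 276.6° ≈ 277°.

277°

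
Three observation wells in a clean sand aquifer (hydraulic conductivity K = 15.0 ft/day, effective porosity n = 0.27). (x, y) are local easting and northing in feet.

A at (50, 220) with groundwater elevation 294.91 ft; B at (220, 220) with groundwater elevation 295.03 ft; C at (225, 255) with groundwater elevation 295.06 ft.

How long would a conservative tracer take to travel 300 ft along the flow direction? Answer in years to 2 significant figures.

With h = a·x + b·y + c and A as origin, the differences give:
  170·a + 0·b = +0.12
  175·a + 35·b = +0.15
Eliminate b (×35 and ×0, subtract): 5950·a = 4.200 → a = ∂h/∂x = +0.0007059
Back-substitute: b = ∂h/∂y = +0.0007563.
|∇h| = √(0.0007059² + 0.0007563²) = 0.001035
Seepage velocity v = K·i/n = 15.0 × 0.001035 / 0.27 = 0.0575 ft/day.
t = 300 / 0.0575 = 5217 days = 14.3 years.

14 years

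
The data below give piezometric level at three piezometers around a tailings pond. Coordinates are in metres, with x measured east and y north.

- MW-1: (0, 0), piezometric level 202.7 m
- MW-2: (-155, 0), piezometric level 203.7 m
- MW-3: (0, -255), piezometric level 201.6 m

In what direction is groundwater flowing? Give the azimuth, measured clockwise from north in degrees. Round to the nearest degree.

124°

∂h/∂x = (203.7 − 202.7) / (-155 − 0) = -0.006452
∂h/∂y = (201.6 − 202.7) / (-255 − 0) = +0.004314
Flow direction (−∇h) has components (+0.006452 E, -0.004314 N).
Azimuth = atan2(E, N) = atan2(+0.006452, -0.004314) = 123.8° ≈ 124°.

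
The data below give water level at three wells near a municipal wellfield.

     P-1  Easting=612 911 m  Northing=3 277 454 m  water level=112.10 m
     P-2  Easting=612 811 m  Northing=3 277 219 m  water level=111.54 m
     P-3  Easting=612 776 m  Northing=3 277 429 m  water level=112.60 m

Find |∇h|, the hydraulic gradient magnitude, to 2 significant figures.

Differences from P-1: to P-2 (Δx, Δy, Δh) = (-100, -235, -0.56); to P-3 = (-135, -25, +0.50).
Determinant of the coordinate differences = (-100)·(-25) − (-135)·(-235) = -29225.
∂h/∂x = [(-0.56)·(-25) − (+0.50)·(-235)] / -29225 = -0.004500
∂h/∂y = [(-100)·(+0.50) − (-135)·(-0.56)] / -29225 = +0.004298
|∇h| = √(-0.004500² + 0.004298²) = 0.006223

0.0062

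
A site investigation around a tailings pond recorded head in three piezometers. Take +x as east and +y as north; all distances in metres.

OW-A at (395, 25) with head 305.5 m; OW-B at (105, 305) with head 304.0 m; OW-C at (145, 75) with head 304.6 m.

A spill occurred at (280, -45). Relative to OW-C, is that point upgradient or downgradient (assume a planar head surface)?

Differences from OW-A: to OW-B (Δx, Δy, Δh) = (-290, 280, -1.5); to OW-C = (-250, 50, -0.9).
Solve a·Δx + b·Δy = Δh: det = (-290)·50 − (-250)·280 = 55500.
∂h/∂x = [(-1.5)·50 − (-0.9)·280] / 55500 = +0.003189
∂h/∂y = [(-290)·(-0.9) − (-250)·(-1.5)] / 55500 = -0.002054
Head at (280, -45) = 305.5 + (+0.003189)·(-115) + (-0.002054)·(-70) = 305.28 m.
That is higher than the 304.6 m at OW-C, so the point is upgradient.

upgradient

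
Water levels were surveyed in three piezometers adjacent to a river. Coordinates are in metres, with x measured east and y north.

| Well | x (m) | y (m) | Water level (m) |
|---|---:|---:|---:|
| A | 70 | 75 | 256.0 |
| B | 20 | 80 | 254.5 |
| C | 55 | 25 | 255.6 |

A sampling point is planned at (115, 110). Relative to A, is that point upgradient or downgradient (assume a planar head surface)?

Three-point gradient (reference A): Δ to B = (-50, 5, -1.5), Δ to C = (-15, -50, -0.4).
∂h/∂x = +0.02990, ∂h/∂y = -0.0009709 (det = 2575).
Head at (115, 110) = 256.0 + (+0.02990)·(45) + (-0.0009709)·(35) = 257.31 m.
That is higher than the 256.0 m at A, so the point is upgradient.

upgradient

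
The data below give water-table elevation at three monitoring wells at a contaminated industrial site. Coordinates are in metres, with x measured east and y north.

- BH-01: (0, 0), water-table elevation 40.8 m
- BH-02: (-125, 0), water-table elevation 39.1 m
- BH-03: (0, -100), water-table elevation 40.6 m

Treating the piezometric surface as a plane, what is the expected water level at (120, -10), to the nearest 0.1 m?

∂h/∂x = (39.1 − 40.8) / (-125 − 0) = +0.01360
∂h/∂y = (40.6 − 40.8) / (-100 − 0) = +0.002000
h(120, -10) = 40.8 + (+0.01360)·(120) + (+0.002000)·(-10) = 40.8 +1.632 -0.020 = 42.412 m.

42.4 m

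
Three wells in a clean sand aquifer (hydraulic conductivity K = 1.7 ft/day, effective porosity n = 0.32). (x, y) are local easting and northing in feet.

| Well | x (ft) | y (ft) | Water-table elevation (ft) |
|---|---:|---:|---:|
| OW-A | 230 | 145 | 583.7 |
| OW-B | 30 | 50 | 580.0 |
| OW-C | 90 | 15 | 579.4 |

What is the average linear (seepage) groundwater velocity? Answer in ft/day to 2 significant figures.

With h = a·x + b·y + c and OW-A as origin, the differences give:
  (-200)·a + (-95)·b = -3.7
  (-140)·a + (-130)·b = -4.3
Eliminate b (×(-130) and ×(-95), subtract): 12700·a = 72.50 → a = ∂h/∂x = +0.005709
Back-substitute: b = ∂h/∂y = +0.02693.
|∇h| = √(0.005709² + 0.02693²) = 0.02753
Seepage velocity v = K·i/n = 1.7 × 0.02753 / 0.32 = 0.1463 ft/day.

0.15 ft/day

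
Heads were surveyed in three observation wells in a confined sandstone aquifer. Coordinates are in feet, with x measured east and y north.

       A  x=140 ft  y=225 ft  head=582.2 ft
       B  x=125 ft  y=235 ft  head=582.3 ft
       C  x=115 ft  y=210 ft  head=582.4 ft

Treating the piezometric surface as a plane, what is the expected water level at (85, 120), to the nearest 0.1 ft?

582.7 ft

With h = a·x + b·y + c and A as origin, the differences give:
  (-15)·a + 10·b = +0.1
  (-25)·a + (-15)·b = +0.2
Eliminate b (×(-15) and ×10, subtract): 475·a = -3.50 → a = ∂h/∂x = -0.007368
Back-substitute: b = ∂h/∂y = -0.001053.
h(85, 120) = 582.2 + (-0.007368)·(-55) + (-0.001053)·(-105) = 582.2 +0.405 +0.111 = 582.716 ft.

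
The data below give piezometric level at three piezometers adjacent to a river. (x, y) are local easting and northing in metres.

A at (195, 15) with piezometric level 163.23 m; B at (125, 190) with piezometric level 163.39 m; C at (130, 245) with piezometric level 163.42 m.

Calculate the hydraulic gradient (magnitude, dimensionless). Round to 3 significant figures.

Differences from A: to B (Δx, Δy, Δh) = (-70, 175, +0.16); to C = (-65, 230, +0.19).
Solve a·Δx + b·Δy = Δh: det = (-70)·230 − (-65)·175 = -4725.
∂h/∂x = [(+0.16)·230 − (+0.19)·175] / -4725 = -0.0007513
∂h/∂y = [(-70)·(+0.19) − (-65)·(+0.16)] / -4725 = +0.0006138
|∇h| = √(-0.0007513² + 0.0006138²) = 0.0009702

0.000970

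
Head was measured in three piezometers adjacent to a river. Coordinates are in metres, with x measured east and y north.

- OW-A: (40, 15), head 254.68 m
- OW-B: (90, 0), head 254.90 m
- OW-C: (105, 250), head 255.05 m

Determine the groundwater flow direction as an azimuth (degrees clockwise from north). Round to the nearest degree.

Differences from OW-A: to OW-B (Δx, Δy, Δh) = (50, -15, +0.22); to OW-C = (65, 235, +0.37).
Solve a·Δx + b·Δy = Δh: det = 50·235 − 65·(-15) = 12725.
∂h/∂x = [(+0.22)·235 − (+0.37)·(-15)] / 12725 = +0.004499
∂h/∂y = [50·(+0.37) − 65·(+0.22)] / 12725 = +0.0003301
Flow direction (−∇h) has components (-0.004499 E, -0.0003301 N).
Azimuth = atan2(E, N) = atan2(-0.004499, -0.0003301) = 265.8° ≈ 266°.

266°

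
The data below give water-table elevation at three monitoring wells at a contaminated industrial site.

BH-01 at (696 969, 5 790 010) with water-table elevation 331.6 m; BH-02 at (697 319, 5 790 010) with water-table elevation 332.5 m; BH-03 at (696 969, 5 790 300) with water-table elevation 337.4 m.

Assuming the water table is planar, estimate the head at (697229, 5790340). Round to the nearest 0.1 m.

∂h/∂x = (332.5 − 331.6) / (697319 − 696969) = +0.002571
∂h/∂y = (337.4 − 331.6) / (5790300 − 5790010) = +0.02000
h(697229, 5790340) = 331.6 + (+0.002571)·(260) + (+0.02000)·(330) = 331.6 +0.669 +6.600 = 338.869 m.

338.9 m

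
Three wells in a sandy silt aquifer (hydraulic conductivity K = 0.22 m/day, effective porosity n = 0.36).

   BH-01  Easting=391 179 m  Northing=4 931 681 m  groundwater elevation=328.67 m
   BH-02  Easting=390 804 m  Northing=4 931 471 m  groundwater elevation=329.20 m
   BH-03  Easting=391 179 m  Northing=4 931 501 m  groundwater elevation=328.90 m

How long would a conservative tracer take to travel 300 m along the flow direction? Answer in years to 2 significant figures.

920 years

Taking BH-01 as reference: BH-02−BH-01 = (-375, -210, +0.53); BH-03−BH-01 = (0, -180, +0.23).
Determinant of the coordinate differences = (-375)·(-180) − 0·(-210) = 67500.
∂h/∂x = [(+0.53)·(-180) − (+0.23)·(-210)] / 67500 = -0.0006978
∂h/∂y = [(-375)·(+0.23) − 0·(+0.53)] / 67500 = -0.001278
|∇h| = √(-0.0006978² + -0.001278²) = 0.001456
Seepage velocity v = K·i/n = 0.22 × 0.001456 / 0.36 = 0.0008898 m/day.
t = 300 / 0.0008898 = 3.372e+05 days = 923 years.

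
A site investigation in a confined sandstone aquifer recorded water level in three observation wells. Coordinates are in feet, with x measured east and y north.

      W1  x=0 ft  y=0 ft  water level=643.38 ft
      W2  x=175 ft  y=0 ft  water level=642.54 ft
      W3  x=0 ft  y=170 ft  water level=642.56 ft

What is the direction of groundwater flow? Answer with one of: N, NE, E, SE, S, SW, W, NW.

NE

∂h/∂x = (642.54 − 643.38) / (175 − 0) = -0.004800
∂h/∂y = (642.56 − 643.38) / (170 − 0) = -0.004824
Flow = −∇h = (+0.004800 east, +0.004824 north), which points northeast.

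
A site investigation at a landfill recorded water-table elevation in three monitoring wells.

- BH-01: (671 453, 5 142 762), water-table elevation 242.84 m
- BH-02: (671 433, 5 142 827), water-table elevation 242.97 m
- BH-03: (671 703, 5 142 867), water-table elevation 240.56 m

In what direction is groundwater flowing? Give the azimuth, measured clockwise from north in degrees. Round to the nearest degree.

Taking BH-01 as reference: BH-02−BH-01 = (-20, 65, +0.13); BH-03−BH-01 = (250, 105, -2.28).
Determinant of the coordinate differences = (-20)·105 − 250·65 = -18350.
∂h/∂x = [(+0.13)·105 − (-2.28)·65] / -18350 = -0.008820
∂h/∂y = [(-20)·(-2.28) − 250·(+0.13)] / -18350 = -0.0007139
Flow direction (−∇h) has components (+0.008820 E, +0.0007139 N).
Azimuth = atan2(E, N) = atan2(+0.008820, +0.0007139) = 85.4° ≈ 085°.

085°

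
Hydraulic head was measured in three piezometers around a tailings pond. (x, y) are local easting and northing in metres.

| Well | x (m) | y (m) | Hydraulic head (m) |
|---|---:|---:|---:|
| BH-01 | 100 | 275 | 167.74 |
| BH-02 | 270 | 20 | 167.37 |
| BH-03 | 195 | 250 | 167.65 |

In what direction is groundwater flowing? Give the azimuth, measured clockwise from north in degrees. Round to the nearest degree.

Three-point gradient (reference BH-01): Δ to BH-02 = (170, -255, -0.37), Δ to BH-03 = (95, -25, -0.09).
∂h/∂x = -0.0006859, ∂h/∂y = +0.0009937 (det = 19975).
Flow direction (−∇h) has components (+0.0006859 E, -0.0009937 N).
Azimuth = atan2(E, N) = atan2(+0.0006859, -0.0009937) = 145.4° ≈ 145°.

145°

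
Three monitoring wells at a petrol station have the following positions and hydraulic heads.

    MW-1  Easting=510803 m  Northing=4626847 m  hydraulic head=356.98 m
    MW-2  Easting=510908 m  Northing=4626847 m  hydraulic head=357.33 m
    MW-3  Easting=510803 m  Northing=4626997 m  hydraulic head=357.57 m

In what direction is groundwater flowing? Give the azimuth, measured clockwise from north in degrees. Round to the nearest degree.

∂h/∂x = (357.33 − 356.98) / (510908 − 510803) = +0.003333
∂h/∂y = (357.57 − 356.98) / (4626997 − 4626847) = +0.003933
Flow direction (−∇h) has components (-0.003333 E, -0.003933 N).
Azimuth = atan2(E, N) = atan2(-0.003333, -0.003933) = 220.3° ≈ 220°.

220°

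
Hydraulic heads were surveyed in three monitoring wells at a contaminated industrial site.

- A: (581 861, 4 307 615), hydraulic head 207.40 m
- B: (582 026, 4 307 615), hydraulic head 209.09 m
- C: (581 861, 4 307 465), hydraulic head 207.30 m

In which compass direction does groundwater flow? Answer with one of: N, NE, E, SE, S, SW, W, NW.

∂h/∂x = (209.09 − 207.40) / (582026 − 581861) = +0.01024
∂h/∂y = (207.30 − 207.40) / (4307465 − 4307615) = +0.0006667
Flow = −∇h = (-0.01024 east, -0.0006667 north), which points west.

W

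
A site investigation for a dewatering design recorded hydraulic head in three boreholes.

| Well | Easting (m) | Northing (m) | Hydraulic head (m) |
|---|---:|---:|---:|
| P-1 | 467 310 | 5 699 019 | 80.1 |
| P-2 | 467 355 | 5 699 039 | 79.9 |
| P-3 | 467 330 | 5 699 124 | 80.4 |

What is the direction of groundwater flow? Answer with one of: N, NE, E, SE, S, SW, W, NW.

With h = a·x + b·y + c and P-1 as origin, the differences give:
  45·a + 20·b = -0.2
  20·a + 105·b = +0.3
Eliminate b (×105 and ×20, subtract): 4325·a = -27.00 → a = ∂h/∂x = -0.006243
Back-substitute: b = ∂h/∂y = +0.004046.
Flow = −∇h = (+0.006243 east, -0.004046 north), which points southeast.

SE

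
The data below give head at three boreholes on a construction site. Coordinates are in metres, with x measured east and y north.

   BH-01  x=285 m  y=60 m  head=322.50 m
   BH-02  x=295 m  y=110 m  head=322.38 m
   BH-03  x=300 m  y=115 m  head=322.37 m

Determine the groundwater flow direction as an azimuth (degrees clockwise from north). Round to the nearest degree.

349°

Three-point gradient (reference BH-01): Δ to BH-02 = (10, 50, -0.12), Δ to BH-03 = (15, 55, -0.13).
∂h/∂x = +0.0005000, ∂h/∂y = -0.002500 (det = -200).
Flow direction (−∇h) has components (-0.0005000 E, +0.002500 N).
Azimuth = atan2(E, N) = atan2(-0.0005000, +0.002500) = 348.7° ≈ 349°.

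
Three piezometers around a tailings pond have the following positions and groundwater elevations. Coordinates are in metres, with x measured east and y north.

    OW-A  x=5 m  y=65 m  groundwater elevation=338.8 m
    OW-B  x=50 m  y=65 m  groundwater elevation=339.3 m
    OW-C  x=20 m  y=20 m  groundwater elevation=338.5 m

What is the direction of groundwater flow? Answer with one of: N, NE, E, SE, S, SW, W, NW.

With h = a·x + b·y + c and OW-A as origin, the differences give:
  45·a + 0·b = +0.5
  15·a + (-45)·b = -0.3
Eliminate b (×(-45) and ×0, subtract): -2025·a = -22.50 → a = ∂h/∂x = +0.01111
Back-substitute: b = ∂h/∂y = +0.01037.
Flow = −∇h = (-0.01111 east, -0.01037 north), which points southwest.

SW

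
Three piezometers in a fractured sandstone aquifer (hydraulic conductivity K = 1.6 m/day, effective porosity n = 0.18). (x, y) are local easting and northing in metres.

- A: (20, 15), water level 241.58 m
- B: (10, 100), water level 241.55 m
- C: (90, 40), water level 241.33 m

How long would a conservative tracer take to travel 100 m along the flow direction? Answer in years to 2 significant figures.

Taking A as reference: B−A = (-10, 85, -0.03); C−A = (70, 25, -0.25).
Solve a·Δx + b·Δy = Δh: det = (-10)·25 − 70·85 = -6200.
∂h/∂x = [(-0.03)·25 − (-0.25)·85] / -6200 = -0.003306
∂h/∂y = [(-10)·(-0.25) − 70·(-0.03)] / -6200 = -0.0007419
|∇h| = √(-0.003306² + -0.0007419²) = 0.003388
Seepage velocity v = K·i/n = 1.6 × 0.003388 / 0.18 = 0.03012 m/day.
t = 100 / 0.03012 = 3320 days = 9.09 years.

9.1 years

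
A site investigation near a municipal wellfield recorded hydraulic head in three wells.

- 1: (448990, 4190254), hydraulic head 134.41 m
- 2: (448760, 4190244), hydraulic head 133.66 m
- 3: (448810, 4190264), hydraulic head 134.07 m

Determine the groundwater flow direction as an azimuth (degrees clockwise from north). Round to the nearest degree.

Differences from 1: to 2 (Δx, Δy, Δh) = (-230, -10, -0.75); to 3 = (-180, 10, -0.34).
Determinant of the coordinate differences = (-230)·10 − (-180)·(-10) = -4100.
∂h/∂x = [(-0.75)·10 − (-0.34)·(-10)] / -4100 = +0.002659
∂h/∂y = [(-230)·(-0.34) − (-180)·(-0.75)] / -4100 = +0.01385
Flow direction (−∇h) has components (-0.002659 E, -0.01385 N).
Azimuth = atan2(E, N) = atan2(-0.002659, -0.01385) = 190.9° ≈ 191°.

191°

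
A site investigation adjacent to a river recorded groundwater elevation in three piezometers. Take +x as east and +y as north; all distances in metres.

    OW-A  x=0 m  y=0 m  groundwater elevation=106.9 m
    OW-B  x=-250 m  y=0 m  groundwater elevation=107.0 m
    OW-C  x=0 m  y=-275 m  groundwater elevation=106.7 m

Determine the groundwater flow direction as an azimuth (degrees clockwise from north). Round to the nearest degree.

∂h/∂x = (107.0 − 106.9) / (-250 − 0) = -0.0004000
∂h/∂y = (106.7 − 106.9) / (-275 − 0) = +0.0007273
Flow direction (−∇h) has components (+0.0004000 E, -0.0007273 N).
Azimuth = atan2(E, N) = atan2(+0.0004000, -0.0007273) = 151.2° ≈ 151°.

151°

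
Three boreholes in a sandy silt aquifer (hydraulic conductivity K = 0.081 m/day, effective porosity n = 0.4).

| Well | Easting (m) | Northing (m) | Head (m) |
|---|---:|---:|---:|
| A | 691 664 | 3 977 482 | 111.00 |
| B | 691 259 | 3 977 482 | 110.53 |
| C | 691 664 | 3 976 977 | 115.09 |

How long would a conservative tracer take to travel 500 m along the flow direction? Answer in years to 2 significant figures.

830 years

∂h/∂x = (110.53 − 111.00) / (691259 − 691664) = +0.001160
∂h/∂y = (115.09 − 111.00) / (3976977 − 3977482) = -0.008099
|∇h| = √(0.001160² + -0.008099²) = 0.008182
Seepage velocity v = K·i/n = 0.081 × 0.008182 / 0.4 = 0.001657 m/day.
t = 500 / 0.001657 = 3.018e+05 days = 826 years.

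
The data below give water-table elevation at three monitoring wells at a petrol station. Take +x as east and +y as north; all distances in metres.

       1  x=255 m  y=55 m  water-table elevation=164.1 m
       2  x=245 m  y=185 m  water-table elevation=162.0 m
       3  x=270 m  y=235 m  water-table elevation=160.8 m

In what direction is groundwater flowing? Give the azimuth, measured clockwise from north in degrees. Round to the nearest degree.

038°

Differences from 1: to 2 (Δx, Δy, Δh) = (-10, 130, -2.1); to 3 = (15, 180, -3.3).
Solve a·Δx + b·Δy = Δh: det = (-10)·180 − 15·130 = -3750.
∂h/∂x = [(-2.1)·180 − (-3.3)·130] / -3750 = -0.01360
∂h/∂y = [(-10)·(-3.3) − 15·(-2.1)] / -3750 = -0.01720
Flow direction (−∇h) has components (+0.01360 E, +0.01720 N).
Azimuth = atan2(E, N) = atan2(+0.01360, +0.01720) = 38.3° ≈ 038°.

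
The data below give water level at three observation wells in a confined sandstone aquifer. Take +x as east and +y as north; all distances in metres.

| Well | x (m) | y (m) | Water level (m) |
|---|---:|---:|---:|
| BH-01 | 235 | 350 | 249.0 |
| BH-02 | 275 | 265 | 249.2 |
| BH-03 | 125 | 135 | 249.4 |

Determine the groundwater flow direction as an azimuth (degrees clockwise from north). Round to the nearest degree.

With h = a·x + b·y + c and BH-01 as origin, the differences give:
  40·a + (-85)·b = +0.2
  (-110)·a + (-215)·b = +0.4
Eliminate b (×(-215) and ×(-85), subtract): -17950·a = -9.00 → a = ∂h/∂x = +0.0005014
Back-substitute: b = ∂h/∂y = -0.002117.
Flow direction (−∇h) has components (-0.0005014 E, +0.002117 N).
Azimuth = atan2(E, N) = atan2(-0.0005014, +0.002117) = 346.7° ≈ 347°.

347°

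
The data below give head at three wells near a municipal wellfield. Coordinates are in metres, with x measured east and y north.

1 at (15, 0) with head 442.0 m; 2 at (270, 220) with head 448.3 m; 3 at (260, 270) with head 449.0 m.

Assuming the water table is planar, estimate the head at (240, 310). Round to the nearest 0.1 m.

449.4 m

With h = a·x + b·y + c and 1 as origin, the differences give:
  255·a + 220·b = +6.3
  245·a + 270·b = +7.0
Eliminate b (×270 and ×220, subtract): 14950·a = 161.00 → a = ∂h/∂x = +0.01077
Back-substitute: b = ∂h/∂y = +0.01615.
h(240, 310) = 442.0 + (+0.01077)·(225) + (+0.01615)·(310) = 442.0 +2.423 +5.008 = 449.431 m.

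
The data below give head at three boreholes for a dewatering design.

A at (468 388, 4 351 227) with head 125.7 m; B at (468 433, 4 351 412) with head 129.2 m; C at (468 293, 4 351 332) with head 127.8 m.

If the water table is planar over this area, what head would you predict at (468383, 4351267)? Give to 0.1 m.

Differences from A: to B (Δx, Δy, Δh) = (45, 185, +3.5); to C = (-95, 105, +2.1).
Solve a·Δx + b·Δy = Δh: det = 45·105 − (-95)·185 = 22300.
∂h/∂x = [(+3.5)·105 − (+2.1)·185] / 22300 = -0.0009417
∂h/∂y = [45·(+2.1) − (-95)·(+3.5)] / 22300 = +0.01915
h(468383, 4351267) = 125.7 + (-0.0009417)·(-5) + (+0.01915)·(40) = 125.7 +0.005 +0.766 = 126.471 m.

126.5 m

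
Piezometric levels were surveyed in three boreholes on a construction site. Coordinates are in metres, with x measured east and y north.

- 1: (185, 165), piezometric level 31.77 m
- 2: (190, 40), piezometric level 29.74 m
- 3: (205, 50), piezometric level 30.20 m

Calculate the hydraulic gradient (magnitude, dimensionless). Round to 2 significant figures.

0.026

Differences from 1: to 2 (Δx, Δy, Δh) = (5, -125, -2.03); to 3 = (20, -115, -1.57).
Solve a·Δx + b·Δy = Δh: det = 5·(-115) − 20·(-125) = 1925.
∂h/∂x = [(-2.03)·(-115) − (-1.57)·(-125)] / 1925 = +0.01932
∂h/∂y = [5·(-1.57) − 20·(-2.03)] / 1925 = +0.01701
|∇h| = √(0.01932² + 0.01701²) = 0.02574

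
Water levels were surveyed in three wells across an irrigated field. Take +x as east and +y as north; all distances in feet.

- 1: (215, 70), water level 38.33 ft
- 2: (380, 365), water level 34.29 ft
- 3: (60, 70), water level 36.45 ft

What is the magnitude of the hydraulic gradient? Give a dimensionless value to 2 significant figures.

0.024

Taking 1 as reference: 2−1 = (165, 295, -4.04); 3−1 = (-155, 0, -1.88).
Determinant of the coordinate differences = 165·0 − (-155)·295 = 45725.
∂h/∂x = [(-4.04)·0 − (-1.88)·295] / 45725 = +0.01213
∂h/∂y = [165·(-1.88) − (-155)·(-4.04)] / 45725 = -0.02048
|∇h| = √(0.01213² + -0.02048²) = 0.0238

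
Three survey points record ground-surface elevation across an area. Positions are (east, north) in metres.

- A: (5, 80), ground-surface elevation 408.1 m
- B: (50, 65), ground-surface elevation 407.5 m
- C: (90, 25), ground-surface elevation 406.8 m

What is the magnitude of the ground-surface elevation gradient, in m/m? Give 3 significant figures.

0.0129 m/m

Taking A as reference: B−A = (45, -15, -0.6); C−A = (85, -55, -1.3).
Solve a·Δx + b·Δy = Δz: det = 45·(-55) − 85·(-15) = -1200.
∂z/∂x = [(-0.6)·(-55) − (-1.3)·(-15)] / -1200 = -0.01125
∂z/∂y = [45·(-1.3) − 85·(-0.6)] / -1200 = +0.006250
|∇f| = √(-0.01125² + 0.006250²) = 0.01287 m/m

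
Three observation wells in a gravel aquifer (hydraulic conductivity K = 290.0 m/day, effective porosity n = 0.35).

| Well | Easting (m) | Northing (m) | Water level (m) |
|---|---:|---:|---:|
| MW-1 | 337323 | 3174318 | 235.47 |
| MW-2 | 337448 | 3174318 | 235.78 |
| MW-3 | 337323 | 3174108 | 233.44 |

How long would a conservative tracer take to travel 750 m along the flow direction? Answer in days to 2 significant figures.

∂h/∂x = (235.78 − 235.47) / (337448 − 337323) = +0.002480
∂h/∂y = (233.44 − 235.47) / (3174108 − 3174318) = +0.009667
|∇h| = √(0.002480² + 0.009667²) = 0.00998
Seepage velocity v = K·i/n = 290.0 × 0.00998 / 0.35 = 8.269 m/day.
t = 750 / 8.269 = 90.7 days.

91 days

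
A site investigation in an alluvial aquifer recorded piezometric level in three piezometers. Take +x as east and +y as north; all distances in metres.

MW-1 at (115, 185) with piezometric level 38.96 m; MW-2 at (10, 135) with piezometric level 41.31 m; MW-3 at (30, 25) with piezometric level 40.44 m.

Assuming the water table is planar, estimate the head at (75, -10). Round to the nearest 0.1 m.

Taking MW-1 as reference: MW-2−MW-1 = (-105, -50, +2.35); MW-3−MW-1 = (-85, -160, +1.48).
Solve a·Δx + b·Δy = Δh: det = (-105)·(-160) − (-85)·(-50) = 12550.
∂h/∂x = [(+2.35)·(-160) − (+1.48)·(-50)] / 12550 = -0.02406
∂h/∂y = [(-105)·(+1.48) − (-85)·(+2.35)] / 12550 = +0.003534
h(75, -10) = 38.96 + (-0.02406)·(-40) + (+0.003534)·(-195) = 38.96 +0.963 -0.689 = 39.233 m.

39.2 m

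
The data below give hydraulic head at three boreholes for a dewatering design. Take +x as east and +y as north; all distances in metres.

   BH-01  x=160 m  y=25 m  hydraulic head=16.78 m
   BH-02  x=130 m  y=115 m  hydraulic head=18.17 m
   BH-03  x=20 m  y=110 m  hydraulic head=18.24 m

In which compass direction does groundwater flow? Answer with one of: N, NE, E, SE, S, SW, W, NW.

S

Taking BH-01 as reference: BH-02−BH-01 = (-30, 90, +1.39); BH-03−BH-01 = (-140, 85, +1.46).
Solve a·Δx + b·Δy = Δh: det = (-30)·85 − (-140)·90 = 10050.
∂h/∂x = [(+1.39)·85 − (+1.46)·90] / 10050 = -0.001318
∂h/∂y = [(-30)·(+1.46) − (-140)·(+1.39)] / 10050 = +0.01500
Flow = −∇h = (+0.001318 east, -0.01500 north), which points south.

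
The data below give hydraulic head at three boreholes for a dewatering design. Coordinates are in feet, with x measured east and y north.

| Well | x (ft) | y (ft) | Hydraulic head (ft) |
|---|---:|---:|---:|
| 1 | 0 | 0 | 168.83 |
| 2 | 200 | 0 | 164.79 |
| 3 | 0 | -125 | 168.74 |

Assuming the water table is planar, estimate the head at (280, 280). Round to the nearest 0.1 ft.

163.4 ft

∂h/∂x = (164.79 − 168.83) / (200 − 0) = -0.02020
∂h/∂y = (168.74 − 168.83) / (-125 − 0) = +0.0007200
h(280, 280) = 168.83 + (-0.02020)·(280) + (+0.0007200)·(280) = 168.83 -5.656 +0.202 = 163.376 ft.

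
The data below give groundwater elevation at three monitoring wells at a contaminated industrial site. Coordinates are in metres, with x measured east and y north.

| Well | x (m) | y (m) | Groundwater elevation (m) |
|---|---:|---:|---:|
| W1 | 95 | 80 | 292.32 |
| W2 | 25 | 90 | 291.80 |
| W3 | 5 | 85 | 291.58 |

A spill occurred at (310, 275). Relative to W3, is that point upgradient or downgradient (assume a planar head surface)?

upgradient

Differences from W1: to W2 (Δx, Δy, Δh) = (-70, 10, -0.52); to W3 = (-90, 5, -0.74).
Determinant of the coordinate differences = (-70)·5 − (-90)·10 = 550.
∂h/∂x = [(-0.52)·5 − (-0.74)·10] / 550 = +0.008727
∂h/∂y = [(-70)·(-0.74) − (-90)·(-0.52)] / 550 = +0.009091
Head at (310, 275) = 292.32 + (+0.008727)·(215) + (+0.009091)·(195) = 295.97 m.
That is higher than the 291.58 m at W3, so the point is upgradient.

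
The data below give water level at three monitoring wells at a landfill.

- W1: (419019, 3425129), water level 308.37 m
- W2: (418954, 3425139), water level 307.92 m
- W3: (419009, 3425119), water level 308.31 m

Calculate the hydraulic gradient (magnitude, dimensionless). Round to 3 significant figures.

0.00685

With h = a·x + b·y + c and W1 as origin, the differences give:
  (-65)·a + 10·b = -0.45
  (-10)·a + (-10)·b = -0.06
Eliminate b (×(-10) and ×10, subtract): 750·a = 5.100 → a = ∂h/∂x = +0.006800
Back-substitute: b = ∂h/∂y = -0.0008000.
|∇h| = √(0.006800² + -0.0008000²) = 0.006847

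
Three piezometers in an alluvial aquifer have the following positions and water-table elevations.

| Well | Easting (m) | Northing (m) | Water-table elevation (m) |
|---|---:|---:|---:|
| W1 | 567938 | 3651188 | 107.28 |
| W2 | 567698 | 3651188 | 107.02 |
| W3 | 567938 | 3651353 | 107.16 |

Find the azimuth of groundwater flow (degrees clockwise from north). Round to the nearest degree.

304°

∂h/∂x = (107.02 − 107.28) / (567698 − 567938) = +0.001083
∂h/∂y = (107.16 − 107.28) / (3651353 − 3651188) = -0.0007273
Flow direction (−∇h) has components (-0.001083 E, +0.0007273 N).
Azimuth = atan2(E, N) = atan2(-0.001083, +0.0007273) = 303.9° ≈ 304°.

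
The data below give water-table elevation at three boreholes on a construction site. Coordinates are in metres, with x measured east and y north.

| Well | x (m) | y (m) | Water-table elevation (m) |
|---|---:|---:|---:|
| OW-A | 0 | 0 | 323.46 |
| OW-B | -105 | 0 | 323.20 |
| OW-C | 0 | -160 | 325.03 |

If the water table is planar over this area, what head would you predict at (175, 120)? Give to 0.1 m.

322.7 m

∂h/∂x = (323.20 − 323.46) / (-105 − 0) = +0.002476
∂h/∂y = (325.03 − 323.46) / (-160 − 0) = -0.009812
h(175, 120) = 323.46 + (+0.002476)·(175) + (-0.009812)·(120) = 323.46 +0.433 -1.177 = 322.716 m.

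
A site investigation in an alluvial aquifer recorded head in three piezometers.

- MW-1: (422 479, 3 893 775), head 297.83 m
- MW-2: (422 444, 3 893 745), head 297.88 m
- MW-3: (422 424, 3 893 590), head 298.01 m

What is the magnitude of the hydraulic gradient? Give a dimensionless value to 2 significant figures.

0.0011

Differences from MW-1: to MW-2 (Δx, Δy, Δh) = (-35, -30, +0.05); to MW-3 = (-55, -185, +0.18).
Determinant of the coordinate differences = (-35)·(-185) − (-55)·(-30) = 4825.
∂h/∂x = [(+0.05)·(-185) − (+0.18)·(-30)] / 4825 = -0.0007979
∂h/∂y = [(-35)·(+0.18) − (-55)·(+0.05)] / 4825 = -0.0007358
|∇h| = √(-0.0007979² + -0.0007358²) = 0.001085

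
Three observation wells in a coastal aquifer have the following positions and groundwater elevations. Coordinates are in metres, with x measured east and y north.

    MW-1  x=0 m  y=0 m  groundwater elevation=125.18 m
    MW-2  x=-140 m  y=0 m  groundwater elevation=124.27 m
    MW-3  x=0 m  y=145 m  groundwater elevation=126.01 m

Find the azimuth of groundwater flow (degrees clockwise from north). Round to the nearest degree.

∂h/∂x = (124.27 − 125.18) / (-140 − 0) = +0.006500
∂h/∂y = (126.01 − 125.18) / (145 − 0) = +0.005724
Flow direction (−∇h) has components (-0.006500 E, -0.005724 N).
Azimuth = atan2(E, N) = atan2(-0.006500, -0.005724) = 228.6° ≈ 229°.

229°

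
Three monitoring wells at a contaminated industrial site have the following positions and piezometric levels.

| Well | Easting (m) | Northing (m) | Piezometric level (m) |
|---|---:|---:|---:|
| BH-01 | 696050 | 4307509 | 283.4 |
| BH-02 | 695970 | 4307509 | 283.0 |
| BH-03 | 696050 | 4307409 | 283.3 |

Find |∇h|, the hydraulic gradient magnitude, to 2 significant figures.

∂h/∂x = (283.0 − 283.4) / (695970 − 696050) = +0.005000
∂h/∂y = (283.3 − 283.4) / (4307409 − 4307509) = +0.0010000
|∇h| = √(0.005000² + 0.0010000²) = 0.005099

0.0051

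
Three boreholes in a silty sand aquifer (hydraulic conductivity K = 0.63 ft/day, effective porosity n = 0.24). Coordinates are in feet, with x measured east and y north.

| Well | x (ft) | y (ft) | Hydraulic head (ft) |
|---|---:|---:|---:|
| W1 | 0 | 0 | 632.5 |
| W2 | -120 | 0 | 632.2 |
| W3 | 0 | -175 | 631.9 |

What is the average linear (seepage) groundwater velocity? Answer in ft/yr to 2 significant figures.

∂h/∂x = (632.2 − 632.5) / (-120 − 0) = +0.002500
∂h/∂y = (631.9 − 632.5) / (-175 − 0) = +0.003429
|∇h| = √(0.002500² + 0.003429²) = 0.004244
Seepage velocity v = K·i/n = 0.63 × 0.004244 / 0.24 = 0.01114 ft/day = 4.069 ft/yr.

4.1 ft/yr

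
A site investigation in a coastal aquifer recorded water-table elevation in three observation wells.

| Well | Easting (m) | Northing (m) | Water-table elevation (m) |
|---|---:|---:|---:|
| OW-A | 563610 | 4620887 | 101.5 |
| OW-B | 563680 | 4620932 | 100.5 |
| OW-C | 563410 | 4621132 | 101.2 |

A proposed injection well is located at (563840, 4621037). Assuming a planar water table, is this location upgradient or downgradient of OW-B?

Taking OW-A as reference: OW-B−OW-A = (70, 45, -1.0); OW-C−OW-A = (-200, 245, -0.3).
Determinant of the coordinate differences = 70·245 − (-200)·45 = 26150.
∂h/∂x = [(-1.0)·245 − (-0.3)·45] / 26150 = -0.008853
∂h/∂y = [70·(-0.3) − (-200)·(-1.0)] / 26150 = -0.008451
Head at (563840, 4621037) = 101.5 + (-0.008853)·(230) + (-0.008451)·(150) = 98.20 m.
That is lower than the 100.5 m at OW-B, so the point is downgradient.

downgradient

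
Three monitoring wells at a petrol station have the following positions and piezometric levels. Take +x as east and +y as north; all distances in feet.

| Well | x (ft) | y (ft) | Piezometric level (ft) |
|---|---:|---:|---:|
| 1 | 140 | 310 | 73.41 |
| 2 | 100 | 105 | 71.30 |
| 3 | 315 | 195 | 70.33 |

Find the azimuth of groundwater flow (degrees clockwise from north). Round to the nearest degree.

With h = a·x + b·y + c and 1 as origin, the differences give:
  (-40)·a + (-205)·b = -2.11
  175·a + (-115)·b = -3.08
Eliminate b (×(-115) and ×(-205), subtract): 40475·a = -388.750 → a = ∂h/∂x = -0.009605
Back-substitute: b = ∂h/∂y = +0.01217.
Flow direction (−∇h) has components (+0.009605 E, -0.01217 N).
Azimuth = atan2(E, N) = atan2(+0.009605, -0.01217) = 141.7° ≈ 142°.

142°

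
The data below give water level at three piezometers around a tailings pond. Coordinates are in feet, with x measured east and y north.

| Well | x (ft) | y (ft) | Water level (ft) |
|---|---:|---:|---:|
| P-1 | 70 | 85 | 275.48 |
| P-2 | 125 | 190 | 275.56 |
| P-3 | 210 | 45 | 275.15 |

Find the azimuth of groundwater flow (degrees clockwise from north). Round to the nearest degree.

133°

Taking P-1 as reference: P-2−P-1 = (55, 105, +0.08); P-3−P-1 = (140, -40, -0.33).
Solve a·Δx + b·Δy = Δh: det = 55·(-40) − 140·105 = -16900.
∂h/∂x = [(+0.08)·(-40) − (-0.33)·105] / -16900 = -0.001861
∂h/∂y = [55·(-0.33) − 140·(+0.08)] / -16900 = +0.001737
Flow direction (−∇h) has components (+0.001861 E, -0.001737 N).
Azimuth = atan2(E, N) = atan2(+0.001861, -0.001737) = 133.0° ≈ 133°.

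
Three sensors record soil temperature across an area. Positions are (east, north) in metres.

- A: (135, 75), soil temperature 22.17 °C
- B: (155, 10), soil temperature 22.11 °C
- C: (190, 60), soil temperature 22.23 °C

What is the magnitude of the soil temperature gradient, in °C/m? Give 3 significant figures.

0.00201 °C/m

Taking A as reference: B−A = (20, -65, -0.06); C−A = (55, -15, +0.06).
Solve a·Δx + b·Δy = ΔT: det = 20·(-15) − 55·(-65) = 3275.
∂T/∂x = [(-0.06)·(-15) − (+0.06)·(-65)] / 3275 = +0.001466
∂T/∂y = [20·(+0.06) − 55·(-0.06)] / 3275 = +0.001374
|∇f| = √(0.001466² + 0.001374²) = 0.002009 °C/m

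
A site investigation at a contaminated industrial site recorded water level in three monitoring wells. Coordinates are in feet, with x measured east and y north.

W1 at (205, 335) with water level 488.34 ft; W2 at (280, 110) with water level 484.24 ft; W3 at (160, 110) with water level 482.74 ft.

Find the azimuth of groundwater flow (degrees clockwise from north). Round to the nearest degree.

With h = a·x + b·y + c and W1 as origin, the differences give:
  75·a + (-225)·b = -4.10
  (-45)·a + (-225)·b = -5.60
Eliminate b (×(-225) and ×(-225), subtract): -27000·a = -337.500 → a = ∂h/∂x = +0.01250
Back-substitute: b = ∂h/∂y = +0.02239.
Flow direction (−∇h) has components (-0.01250 E, -0.02239 N).
Azimuth = atan2(E, N) = atan2(-0.01250, -0.02239) = 209.2° ≈ 209°.

209°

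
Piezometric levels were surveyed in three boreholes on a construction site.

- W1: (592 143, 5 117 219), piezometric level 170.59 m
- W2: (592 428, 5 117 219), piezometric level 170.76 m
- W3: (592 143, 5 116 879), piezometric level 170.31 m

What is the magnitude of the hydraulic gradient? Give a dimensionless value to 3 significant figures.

∂h/∂x = (170.76 − 170.59) / (592428 − 592143) = +0.0005965
∂h/∂y = (170.31 − 170.59) / (5116879 − 5117219) = +0.0008235
|∇h| = √(0.0005965² + 0.0008235²) = 0.001017

0.00102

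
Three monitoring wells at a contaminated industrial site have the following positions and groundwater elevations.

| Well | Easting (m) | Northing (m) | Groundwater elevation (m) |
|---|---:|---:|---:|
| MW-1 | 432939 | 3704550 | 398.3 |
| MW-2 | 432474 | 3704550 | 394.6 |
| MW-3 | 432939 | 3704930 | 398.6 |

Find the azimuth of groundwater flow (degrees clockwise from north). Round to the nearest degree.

∂h/∂x = (394.6 − 398.3) / (432474 − 432939) = +0.007957
∂h/∂y = (398.6 − 398.3) / (3704930 − 3704550) = +0.0007895
Flow direction (−∇h) has components (-0.007957 E, -0.0007895 N).
Azimuth = atan2(E, N) = atan2(-0.007957, -0.0007895) = 264.3° ≈ 264°.

264°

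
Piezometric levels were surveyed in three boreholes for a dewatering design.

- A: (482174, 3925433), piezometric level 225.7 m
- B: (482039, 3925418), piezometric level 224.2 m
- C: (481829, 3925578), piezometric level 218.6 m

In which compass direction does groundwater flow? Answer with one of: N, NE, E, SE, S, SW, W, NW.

NW

With h = a·x + b·y + c and A as origin, the differences give:
  (-135)·a + (-15)·b = -1.5
  (-345)·a + 145·b = -7.1
Eliminate b (×145 and ×(-15), subtract): -24750·a = -324.00 → a = ∂h/∂x = +0.01309
Back-substitute: b = ∂h/∂y = -0.01782.
Flow = −∇h = (-0.01309 east, +0.01782 north), which points northwest.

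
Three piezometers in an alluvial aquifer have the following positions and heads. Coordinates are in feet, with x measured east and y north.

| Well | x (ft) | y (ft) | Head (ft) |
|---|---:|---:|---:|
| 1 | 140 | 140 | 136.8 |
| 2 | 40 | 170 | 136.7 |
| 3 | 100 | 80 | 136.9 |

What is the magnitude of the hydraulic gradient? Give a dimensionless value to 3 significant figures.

0.00199

With h = a·x + b·y + c and 1 as origin, the differences give:
  (-100)·a + 30·b = -0.1
  (-40)·a + (-60)·b = +0.1
Eliminate b (×(-60) and ×30, subtract): 7200·a = 3.00 → a = ∂h/∂x = +0.0004167
Back-substitute: b = ∂h/∂y = -0.001944.
|∇h| = √(0.0004167² + -0.001944²) = 0.001988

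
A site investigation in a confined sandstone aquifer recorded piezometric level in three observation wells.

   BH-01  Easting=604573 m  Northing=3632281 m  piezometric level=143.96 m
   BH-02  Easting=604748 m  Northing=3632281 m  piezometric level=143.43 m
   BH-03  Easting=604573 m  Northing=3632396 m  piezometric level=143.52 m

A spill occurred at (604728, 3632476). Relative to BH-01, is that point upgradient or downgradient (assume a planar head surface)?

downgradient

∂h/∂x = (143.43 − 143.96) / (604748 − 604573) = -0.003029
∂h/∂y = (143.52 − 143.96) / (3632396 − 3632281) = -0.003826
Head at (604728, 3632476) = 143.96 + (-0.003029)·(155) + (-0.003826)·(195) = 142.74 m.
That is lower than the 143.96 m at BH-01, so the point is downgradient.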